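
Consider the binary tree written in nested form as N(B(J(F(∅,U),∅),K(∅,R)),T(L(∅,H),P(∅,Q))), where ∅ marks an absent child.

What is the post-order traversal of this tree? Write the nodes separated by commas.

U, F, J, R, K, B, H, L, Q, P, T, N

Post-order visits the left subtree, then the right subtree, then the node.
At N: go left to B.
  At B: go left to J.
    At J: go left to F.
      At F: no left child.
      At F: go right to U.
        U is a leaf — visit U.
      Visit F.
    At J: no right child.
    Visit J.
  At B: go right to K.
    At K: no left child.
    At K: go right to R.
      R is a leaf — visit R.
    Visit K.
  Visit B.
At N: go right to T.
  At T: go left to L.
    At L: no left child.
    At L: go right to H.
      H is a leaf — visit H.
    Visit L.
  At T: go right to P.
    At P: no left child.
    At P: go right to Q.
      Q is a leaf — visit Q.
    Visit P.
  Visit T.
Visit N.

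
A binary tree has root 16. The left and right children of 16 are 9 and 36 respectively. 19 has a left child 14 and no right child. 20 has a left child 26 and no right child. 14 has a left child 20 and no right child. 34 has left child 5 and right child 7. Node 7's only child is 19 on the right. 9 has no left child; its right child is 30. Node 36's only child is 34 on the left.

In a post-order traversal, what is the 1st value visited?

Post-order visits the left subtree, then the right subtree, then the node.
At 16: go left to 9.
  At 9: no left child.
  At 9: go right to 30.
    30 is a leaf — visit 30.
  Visit 9.
At 16: go right to 36.
  At 36: go left to 34.
    At 34: go left to 5.
      5 is a leaf — visit 5.
    At 34: go right to 7.
      At 7: no left child.
      At 7: go right to 19.
        At 19: go left to 14.
          At 14: go left to 20.
            At 20: go left to 26.
              26 is a leaf — visit 26.
            At 20: no right child.
            Visit 20.
          At 14: no right child.
          Visit 14.
        At 19: no right child.
        Visit 19.
      Visit 7.
    Visit 34.
  At 36: no right child.
  Visit 36.
Visit 16.
Full post-order sequence: 30, 9, 5, 26, 20, 14, 19, 7, 34, 36, 16.

30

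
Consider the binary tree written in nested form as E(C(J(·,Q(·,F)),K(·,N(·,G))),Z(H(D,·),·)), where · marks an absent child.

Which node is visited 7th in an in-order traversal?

In-order visits the left subtree, then the node, then the right subtree.
At E: go left to C.
  At C: go left to J.
    At J: no left child.
    Visit J.
    At J: go right to Q.
      At Q: no left child.
      Visit Q.
      At Q: go right to F.
        F is a leaf — visit F.
  Visit C.
  At C: go right to K.
    At K: no left child.
    Visit K.
    At K: go right to N.
      At N: no left child.
      Visit N.
      At N: go right to G.
        G is a leaf — visit G.
Visit E.
At E: go right to Z.
  At Z: go left to H.
    At H: go left to D.
      D is a leaf — visit D.
    Visit H.
    At H: no right child.
  Visit Z.
  At Z: no right child.
Full in-order sequence: J, Q, F, C, K, N, G, E, D, H, Z.

G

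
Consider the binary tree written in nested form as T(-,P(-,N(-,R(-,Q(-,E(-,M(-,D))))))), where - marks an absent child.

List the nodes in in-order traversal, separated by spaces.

T P N R Q E M D

In-order visits the left subtree, then the node, then the right subtree.
At T: no left child.
Visit T.
At T: go right to P.
  At P: no left child.
  Visit P.
  At P: go right to N.
    At N: no left child.
    Visit N.
    At N: go right to R.
      At R: no left child.
      Visit R.
      At R: go right to Q.
        At Q: no left child.
        Visit Q.
        At Q: go right to E.
          At E: no left child.
          Visit E.
          At E: go right to M.
            At M: no left child.
            Visit M.
            At M: go right to D.
              D is a leaf — visit D.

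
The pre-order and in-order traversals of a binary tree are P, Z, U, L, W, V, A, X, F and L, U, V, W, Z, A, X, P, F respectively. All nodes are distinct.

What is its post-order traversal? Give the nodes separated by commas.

L, V, W, U, X, A, Z, F, P

The first element of pre-order is the root; it splits in-order into left and right subtrees.
Root P: left subtree has 7 nodes {L, U, V, W, Z, A, X}, right has 1 {F}.
  Root Z: left subtree has 4 nodes {L, U, V, W}, right has 2 {A, X}.
    Root U: left subtree has 1 node {L}, right has 2 {V, W}.
      Root W: left subtree has 1 node {V}, right has 0 { }.
    Root A: left subtree has 0 nodes { }, right has 1 {X}.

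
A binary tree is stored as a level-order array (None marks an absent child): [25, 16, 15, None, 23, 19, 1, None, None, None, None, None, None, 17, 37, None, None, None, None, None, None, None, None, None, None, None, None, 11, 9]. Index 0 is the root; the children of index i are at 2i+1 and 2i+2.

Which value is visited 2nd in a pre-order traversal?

16

Pre-order visits the node, then its left subtree, then its right subtree.
Visit 25.
At 25: go left to 16.
  Visit 16.
  At 16: no left child.
  At 16: go right to 23.
    23 is a leaf — visit 23.
At 25: go right to 15.
  Visit 15.
  At 15: go left to 19.
    19 is a leaf — visit 19.
  At 15: go right to 1.
    Visit 1.
    At 1: go left to 17.
      Visit 17.
      At 17: go left to 11.
        11 is a leaf — visit 11.
      At 17: go right to 9.
        9 is a leaf — visit 9.
    At 1: go right to 37.
      37 is a leaf — visit 37.
Full pre-order sequence: 25, 16, 23, 15, 19, 1, 17, 11, 9, 37.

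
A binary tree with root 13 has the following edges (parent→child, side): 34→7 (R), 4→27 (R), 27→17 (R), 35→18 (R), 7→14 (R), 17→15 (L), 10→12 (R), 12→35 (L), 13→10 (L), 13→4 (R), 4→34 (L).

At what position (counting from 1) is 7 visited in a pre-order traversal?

Pre-order visits the node, then its left subtree, then its right subtree.
Visit 13.
At 13: go left to 10.
  Visit 10.
  At 10: no left child.
  At 10: go right to 12.
    Visit 12.
    At 12: go left to 35.
      Visit 35.
      At 35: no left child.
      At 35: go right to 18.
        18 is a leaf — visit 18.
    At 12: no right child.
At 13: go right to 4.
  Visit 4.
  At 4: go left to 34.
    Visit 34.
    At 34: no left child.
    At 34: go right to 7.
      Visit 7.
      At 7: no left child.
      At 7: go right to 14.
        14 is a leaf — visit 14.
  At 4: go right to 27.
    Visit 27.
    At 27: no left child.
    At 27: go right to 17.
      Visit 17.
      At 17: go left to 15.
        15 is a leaf — visit 15.
      At 17: no right child.
Full pre-order sequence: 13, 10, 12, 35, 18, 4, 34, 7, 14, 27, 17, 15.

8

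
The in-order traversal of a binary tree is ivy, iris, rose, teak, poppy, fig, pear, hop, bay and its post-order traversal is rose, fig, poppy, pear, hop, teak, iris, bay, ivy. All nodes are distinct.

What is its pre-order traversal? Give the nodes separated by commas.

ivy, bay, iris, teak, rose, hop, pear, poppy, fig

The last element of post-order is the root; it splits in-order into left and right subtrees.
Root ivy: left subtree has 0 nodes { }, right has 8 {iris, rose, teak, poppy, fig, pear, hop, bay}.
  Root bay: left subtree has 7 nodes {iris, rose, teak, poppy, fig, pear, hop}, right has 0 { }.
    Root iris: left subtree has 0 nodes { }, right has 6 {rose, teak, poppy, fig, pear, hop}.
      Root teak: left subtree has 1 node {rose}, right has 4 {poppy, fig, pear, hop}.
        Root hop: left subtree has 3 nodes {poppy, fig, pear}, right has 0 { }.
          Root pear: left subtree has 2 nodes {poppy, fig}, right has 0 { }.
            Root poppy: left subtree has 0 nodes { }, right has 1 {fig}.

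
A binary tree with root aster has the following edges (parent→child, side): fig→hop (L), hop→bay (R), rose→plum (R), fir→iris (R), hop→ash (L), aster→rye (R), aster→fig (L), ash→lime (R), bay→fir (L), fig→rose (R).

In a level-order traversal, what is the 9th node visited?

lime

Level-order visits nodes level by level from the root, left to right within each level.
Level 0: aster
Level 1: fig, rye
Level 2: hop, rose
Level 3: ash, bay, plum
Level 4: lime, fir
Level 5: iris
Full level-order sequence: aster, fig, rye, hop, rose, ash, bay, plum, lime, fir, iris.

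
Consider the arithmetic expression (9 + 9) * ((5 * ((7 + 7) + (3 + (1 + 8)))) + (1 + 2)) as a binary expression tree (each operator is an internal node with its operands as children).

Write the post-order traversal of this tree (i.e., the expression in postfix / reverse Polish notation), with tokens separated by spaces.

9 9 + 5 7 7 + 3 1 8 + + + * 1 2 + + *

Post-order on an expression tree gives postfix notation: for each operator, emit left operand, right operand, then the operator.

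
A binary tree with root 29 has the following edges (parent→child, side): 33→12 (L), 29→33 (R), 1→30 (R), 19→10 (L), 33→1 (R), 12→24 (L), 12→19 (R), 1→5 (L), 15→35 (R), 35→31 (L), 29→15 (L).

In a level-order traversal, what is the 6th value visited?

Level-order visits nodes level by level from the root, left to right within each level.
Level 0: 29
Level 1: 15, 33
Level 2: 35, 12, 1
Level 3: 31, 24, 19, 5, 30
Level 4: 10
Full level-order sequence: 29, 15, 33, 35, 12, 1, 31, 24, 19, 5, 30, 10.

1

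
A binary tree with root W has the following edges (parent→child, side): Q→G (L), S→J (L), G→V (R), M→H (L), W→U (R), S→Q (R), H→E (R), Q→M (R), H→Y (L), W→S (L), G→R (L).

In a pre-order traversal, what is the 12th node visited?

U

Pre-order visits the node, then its left subtree, then its right subtree.
Visit W.
At W: go left to S.
  Visit S.
  At S: go left to J.
    J is a leaf — visit J.
  At S: go right to Q.
    Visit Q.
    At Q: go left to G.
      Visit G.
      At G: go left to R.
        R is a leaf — visit R.
      At G: go right to V.
        V is a leaf — visit V.
    At Q: go right to M.
      Visit M.
      At M: go left to H.
        Visit H.
        At H: go left to Y.
          Y is a leaf — visit Y.
        At H: go right to E.
          E is a leaf — visit E.
      At M: no right child.
At W: go right to U.
  U is a leaf — visit U.
Full pre-order sequence: W, S, J, Q, G, R, V, M, H, Y, E, U.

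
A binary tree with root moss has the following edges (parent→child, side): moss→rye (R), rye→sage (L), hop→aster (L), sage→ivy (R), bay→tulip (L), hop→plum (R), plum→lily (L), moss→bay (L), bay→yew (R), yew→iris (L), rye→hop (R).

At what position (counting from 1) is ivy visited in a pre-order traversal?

8

Pre-order visits the node, then its left subtree, then its right subtree.
Visit moss.
At moss: go left to bay.
  Visit bay.
  At bay: go left to tulip.
    tulip is a leaf — visit tulip.
  At bay: go right to yew.
    Visit yew.
    At yew: go left to iris.
      iris is a leaf — visit iris.
    At yew: no right child.
At moss: go right to rye.
  Visit rye.
  At rye: go left to sage.
    Visit sage.
    At sage: no left child.
    At sage: go right to ivy.
      ivy is a leaf — visit ivy.
  At rye: go right to hop.
    Visit hop.
    At hop: go left to aster.
      aster is a leaf — visit aster.
    At hop: go right to plum.
      Visit plum.
      At plum: go left to lily.
        lily is a leaf — visit lily.
      At plum: no right child.
Full pre-order sequence: moss, bay, tulip, yew, iris, rye, sage, ivy, hop, aster, plum, lily.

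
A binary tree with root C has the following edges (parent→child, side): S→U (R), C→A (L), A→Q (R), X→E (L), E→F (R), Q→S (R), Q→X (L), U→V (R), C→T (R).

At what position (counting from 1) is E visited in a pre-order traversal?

5

Pre-order visits the node, then its left subtree, then its right subtree.
Visit C.
At C: go left to A.
  Visit A.
  At A: no left child.
  At A: go right to Q.
    Visit Q.
    At Q: go left to X.
      Visit X.
      At X: go left to E.
        Visit E.
        At E: no left child.
        At E: go right to F.
          F is a leaf — visit F.
      At X: no right child.
    At Q: go right to S.
      Visit S.
      At S: no left child.
      At S: go right to U.
        Visit U.
        At U: no left child.
        At U: go right to V.
          V is a leaf — visit V.
At C: go right to T.
  T is a leaf — visit T.
Full pre-order sequence: C, A, Q, X, E, F, S, U, V, T.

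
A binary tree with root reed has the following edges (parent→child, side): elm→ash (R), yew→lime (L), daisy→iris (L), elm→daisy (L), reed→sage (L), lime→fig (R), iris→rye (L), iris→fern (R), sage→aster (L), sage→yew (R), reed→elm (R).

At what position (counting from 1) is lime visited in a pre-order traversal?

Pre-order visits the node, then its left subtree, then its right subtree.
Visit reed.
At reed: go left to sage.
  Visit sage.
  At sage: go left to aster.
    aster is a leaf — visit aster.
  At sage: go right to yew.
    Visit yew.
    At yew: go left to lime.
      Visit lime.
      At lime: no left child.
      At lime: go right to fig.
        fig is a leaf — visit fig.
    At yew: no right child.
At reed: go right to elm.
  Visit elm.
  At elm: go left to daisy.
    Visit daisy.
    At daisy: go left to iris.
      Visit iris.
      At iris: go left to rye.
        rye is a leaf — visit rye.
      At iris: go right to fern.
        fern is a leaf — visit fern.
    At daisy: no right child.
  At elm: go right to ash.
    ash is a leaf — visit ash.
Full pre-order sequence: reed, sage, aster, yew, lime, fig, elm, daisy, iris, rye, fern, ash.

5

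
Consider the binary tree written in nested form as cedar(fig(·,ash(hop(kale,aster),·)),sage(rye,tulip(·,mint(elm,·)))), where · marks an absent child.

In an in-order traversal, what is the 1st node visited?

In-order visits the left subtree, then the node, then the right subtree.
At cedar: go left to fig.
  At fig: no left child.
  Visit fig.
  At fig: go right to ash.
    At ash: go left to hop.
      At hop: go left to kale.
        kale is a leaf — visit kale.
      Visit hop.
      At hop: go right to aster.
        aster is a leaf — visit aster.
    Visit ash.
    At ash: no right child.
Visit cedar.
At cedar: go right to sage.
  At sage: go left to rye.
    rye is a leaf — visit rye.
  Visit sage.
  At sage: go right to tulip.
    At tulip: no left child.
    Visit tulip.
    At tulip: go right to mint.
      At mint: go left to elm.
        elm is a leaf — visit elm.
      Visit mint.
      At mint: no right child.
Full in-order sequence: fig, kale, hop, aster, ash, cedar, rye, sage, tulip, elm, mint.

fig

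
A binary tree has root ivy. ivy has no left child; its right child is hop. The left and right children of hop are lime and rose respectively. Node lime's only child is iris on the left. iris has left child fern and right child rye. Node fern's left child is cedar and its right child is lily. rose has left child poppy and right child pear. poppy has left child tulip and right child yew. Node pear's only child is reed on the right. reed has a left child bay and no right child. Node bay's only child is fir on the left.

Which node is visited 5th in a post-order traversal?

Post-order visits the left subtree, then the right subtree, then the node.
At ivy: no left child.
At ivy: go right to hop.
  At hop: go left to lime.
    At lime: go left to iris.
      At iris: go left to fern.
        At fern: go left to cedar.
          cedar is a leaf — visit cedar.
        At fern: go right to lily.
          lily is a leaf — visit lily.
        Visit fern.
      At iris: go right to rye.
        rye is a leaf — visit rye.
      Visit iris.
    At lime: no right child.
    Visit lime.
  At hop: go right to rose.
    At rose: go left to poppy.
      At poppy: go left to tulip.
        tulip is a leaf — visit tulip.
      At poppy: go right to yew.
        yew is a leaf — visit yew.
      Visit poppy.
    At rose: go right to pear.
      At pear: no left child.
      At pear: go right to reed.
        At reed: go left to bay.
          At bay: go left to fir.
            fir is a leaf — visit fir.
          At bay: no right child.
          Visit bay.
        At reed: no right child.
        Visit reed.
      Visit pear.
    Visit rose.
  Visit hop.
Visit ivy.
Full post-order sequence: cedar, lily, fern, rye, iris, lime, tulip, yew, poppy, fir, bay, reed, pear, rose, hop, ivy.

iris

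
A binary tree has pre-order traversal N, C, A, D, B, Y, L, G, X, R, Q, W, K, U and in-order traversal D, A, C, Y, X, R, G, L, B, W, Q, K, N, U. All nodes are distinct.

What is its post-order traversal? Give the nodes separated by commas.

D, A, R, X, G, L, Y, W, K, Q, B, C, U, N

The first element of pre-order is the root; it splits in-order into left and right subtrees.
Root N: left subtree has 12 nodes {D, A, C, Y, X, R, G, L, B, W, Q, K}, right has 1 {U}.
  Root C: left subtree has 2 nodes {D, A}, right has 9 {Y, X, R, G, L, B, W, Q, K}.
    Root A: left subtree has 1 node {D}, right has 0 { }.
    Root B: left subtree has 5 nodes {Y, X, R, G, L}, right has 3 {W, Q, K}.
      Root Y: left subtree has 0 nodes { }, right has 4 {X, R, G, L}.
        Root L: left subtree has 3 nodes {X, R, G}, right has 0 { }.
          Root G: left subtree has 2 nodes {X, R}, right has 0 { }.
            Root X: left subtree has 0 nodes { }, right has 1 {R}.
      Root Q: left subtree has 1 node {W}, right has 1 {K}.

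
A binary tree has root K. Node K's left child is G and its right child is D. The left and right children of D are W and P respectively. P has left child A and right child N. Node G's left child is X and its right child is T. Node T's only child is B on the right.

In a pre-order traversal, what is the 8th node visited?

P

Pre-order visits the node, then its left subtree, then its right subtree.
Visit K.
At K: go left to G.
  Visit G.
  At G: go left to X.
    X is a leaf — visit X.
  At G: go right to T.
    Visit T.
    At T: no left child.
    At T: go right to B.
      B is a leaf — visit B.
At K: go right to D.
  Visit D.
  At D: go left to W.
    W is a leaf — visit W.
  At D: go right to P.
    Visit P.
    At P: go left to A.
      A is a leaf — visit A.
    At P: go right to N.
      N is a leaf — visit N.
Full pre-order sequence: K, G, X, T, B, D, W, P, A, N.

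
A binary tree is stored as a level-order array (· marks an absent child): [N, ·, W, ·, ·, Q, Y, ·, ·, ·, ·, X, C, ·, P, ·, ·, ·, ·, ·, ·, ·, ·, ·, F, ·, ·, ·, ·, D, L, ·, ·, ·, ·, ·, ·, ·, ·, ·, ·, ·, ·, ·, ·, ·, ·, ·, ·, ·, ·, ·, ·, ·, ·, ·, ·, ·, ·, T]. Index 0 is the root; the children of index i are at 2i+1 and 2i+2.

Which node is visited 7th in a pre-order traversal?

Pre-order visits the node, then its left subtree, then its right subtree.
Visit N.
At N: no left child.
At N: go right to W.
  Visit W.
  At W: go left to Q.
    Visit Q.
    At Q: go left to X.
      Visit X.
      At X: no left child.
      At X: go right to F.
        F is a leaf — visit F.
    At Q: go right to C.
      C is a leaf — visit C.
  At W: go right to Y.
    Visit Y.
    At Y: no left child.
    At Y: go right to P.
      Visit P.
      At P: go left to D.
        Visit D.
        At D: go left to T.
          T is a leaf — visit T.
        At D: no right child.
      At P: go right to L.
        L is a leaf — visit L.
Full pre-order sequence: N, W, Q, X, F, C, Y, P, D, T, L.

Y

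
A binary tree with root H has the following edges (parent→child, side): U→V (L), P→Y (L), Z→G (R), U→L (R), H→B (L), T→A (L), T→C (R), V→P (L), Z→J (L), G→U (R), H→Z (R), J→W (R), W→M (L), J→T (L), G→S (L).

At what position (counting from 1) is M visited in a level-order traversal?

12

Level-order visits nodes level by level from the root, left to right within each level.
Level 0: H
Level 1: B, Z
Level 2: J, G
Level 3: T, W, S, U
Level 4: A, C, M, V, L
Level 5: P
Level 6: Y
Full level-order sequence: H, B, Z, J, G, T, W, S, U, A, C, M, V, L, P, Y.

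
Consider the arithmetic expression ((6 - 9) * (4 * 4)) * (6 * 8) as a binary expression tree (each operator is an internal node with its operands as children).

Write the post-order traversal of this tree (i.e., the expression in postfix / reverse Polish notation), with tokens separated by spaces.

6 9 - 4 4 * * 6 8 * *

Post-order on an expression tree gives postfix notation: for each operator, emit left operand, right operand, then the operator.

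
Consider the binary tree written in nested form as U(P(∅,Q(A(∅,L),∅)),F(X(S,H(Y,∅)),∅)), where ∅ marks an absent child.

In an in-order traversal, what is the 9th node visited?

H

In-order visits the left subtree, then the node, then the right subtree.
At U: go left to P.
  At P: no left child.
  Visit P.
  At P: go right to Q.
    At Q: go left to A.
      At A: no left child.
      Visit A.
      At A: go right to L.
        L is a leaf — visit L.
    Visit Q.
    At Q: no right child.
Visit U.
At U: go right to F.
  At F: go left to X.
    At X: go left to S.
      S is a leaf — visit S.
    Visit X.
    At X: go right to H.
      At H: go left to Y.
        Y is a leaf — visit Y.
      Visit H.
      At H: no right child.
  Visit F.
  At F: no right child.
Full in-order sequence: P, A, L, Q, U, S, X, Y, H, F.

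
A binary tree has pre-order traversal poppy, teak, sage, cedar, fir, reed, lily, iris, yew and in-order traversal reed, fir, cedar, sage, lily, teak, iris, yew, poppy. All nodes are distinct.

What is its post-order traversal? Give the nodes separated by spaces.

reed fir cedar lily sage yew iris teak poppy

The first element of pre-order is the root; it splits in-order into left and right subtrees.
Root poppy: left subtree has 8 nodes {reed, fir, cedar, sage, lily, teak, iris, yew}, right has 0 { }.
  Root teak: left subtree has 5 nodes {reed, fir, cedar, sage, lily}, right has 2 {iris, yew}.
    Root sage: left subtree has 3 nodes {reed, fir, cedar}, right has 1 {lily}.
      Root cedar: left subtree has 2 nodes {reed, fir}, right has 0 { }.
        Root fir: left subtree has 1 node {reed}, right has 0 { }.
    Root iris: left subtree has 0 nodes { }, right has 1 {yew}.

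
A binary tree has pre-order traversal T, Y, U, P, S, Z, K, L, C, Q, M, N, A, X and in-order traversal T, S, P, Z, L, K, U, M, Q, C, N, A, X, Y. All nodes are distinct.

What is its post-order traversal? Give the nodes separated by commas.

The first element of pre-order is the root; it splits in-order into left and right subtrees.
Root T: left subtree has 0 nodes { }, right has 13 {S, P, Z, L, K, U, M, Q, C, N, A, X, Y}.
  Root Y: left subtree has 12 nodes {S, P, Z, L, K, U, M, Q, C, N, A, X}, right has 0 { }.
    Root U: left subtree has 5 nodes {S, P, Z, L, K}, right has 6 {M, Q, C, N, A, X}.
      Root P: left subtree has 1 node {S}, right has 3 {Z, L, K}.
        Root Z: left subtree has 0 nodes { }, right has 2 {L, K}.
          Root K: left subtree has 1 node {L}, right has 0 { }.
      Root C: left subtree has 2 nodes {M, Q}, right has 3 {N, A, X}.
        Root Q: left subtree has 1 node {M}, right has 0 { }.
        Root N: left subtree has 0 nodes { }, right has 2 {A, X}.
          Root A: left subtree has 0 nodes { }, right has 1 {X}.

S, L, K, Z, P, M, Q, X, A, N, C, U, Y, T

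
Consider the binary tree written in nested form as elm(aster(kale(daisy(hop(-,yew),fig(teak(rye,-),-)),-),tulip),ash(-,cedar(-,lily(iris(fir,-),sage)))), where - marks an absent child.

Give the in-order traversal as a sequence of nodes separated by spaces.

In-order visits the left subtree, then the node, then the right subtree.
At elm: go left to aster.
  At aster: go left to kale.
    At kale: go left to daisy.
      At daisy: go left to hop.
        At hop: no left child.
        Visit hop.
        At hop: go right to yew.
          yew is a leaf — visit yew.
      Visit daisy.
      At daisy: go right to fig.
        At fig: go left to teak.
          At teak: go left to rye.
            rye is a leaf — visit rye.
          Visit teak.
          At teak: no right child.
        Visit fig.
        At fig: no right child.
    Visit kale.
    At kale: no right child.
  Visit aster.
  At aster: go right to tulip.
    tulip is a leaf — visit tulip.
Visit elm.
At elm: go right to ash.
  At ash: no left child.
  Visit ash.
  At ash: go right to cedar.
    At cedar: no left child.
    Visit cedar.
    At cedar: go right to lily.
      At lily: go left to iris.
        At iris: go left to fir.
          fir is a leaf — visit fir.
        Visit iris.
        At iris: no right child.
      Visit lily.
      At lily: go right to sage.
        sage is a leaf — visit sage.

hop yew daisy rye teak fig kale aster tulip elm ash cedar fir iris lily sage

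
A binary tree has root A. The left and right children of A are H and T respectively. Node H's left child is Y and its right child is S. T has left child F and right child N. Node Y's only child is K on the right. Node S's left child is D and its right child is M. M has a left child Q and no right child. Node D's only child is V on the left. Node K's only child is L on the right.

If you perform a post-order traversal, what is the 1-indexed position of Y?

Post-order visits the left subtree, then the right subtree, then the node.
At A: go left to H.
  At H: go left to Y.
    At Y: no left child.
    At Y: go right to K.
      At K: no left child.
      At K: go right to L.
        L is a leaf — visit L.
      Visit K.
    Visit Y.
  At H: go right to S.
    At S: go left to D.
      At D: go left to V.
        V is a leaf — visit V.
      At D: no right child.
      Visit D.
    At S: go right to M.
      At M: go left to Q.
        Q is a leaf — visit Q.
      At M: no right child.
      Visit M.
    Visit S.
  Visit H.
At A: go right to T.
  At T: go left to F.
    F is a leaf — visit F.
  At T: go right to N.
    N is a leaf — visit N.
  Visit T.
Visit A.
Full post-order sequence: L, K, Y, V, D, Q, M, S, H, F, N, T, A.

3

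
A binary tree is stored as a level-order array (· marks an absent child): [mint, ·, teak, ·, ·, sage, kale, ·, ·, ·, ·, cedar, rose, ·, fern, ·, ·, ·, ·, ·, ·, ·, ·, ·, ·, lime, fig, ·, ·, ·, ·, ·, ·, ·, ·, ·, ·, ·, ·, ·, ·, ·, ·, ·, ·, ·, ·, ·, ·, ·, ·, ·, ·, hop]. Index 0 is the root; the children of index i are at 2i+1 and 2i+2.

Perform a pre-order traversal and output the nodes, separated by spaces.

mint teak sage cedar rose lime fig hop kale fern

Pre-order visits the node, then its left subtree, then its right subtree.
Visit mint.
At mint: no left child.
At mint: go right to teak.
  Visit teak.
  At teak: go left to sage.
    Visit sage.
    At sage: go left to cedar.
      cedar is a leaf — visit cedar.
    At sage: go right to rose.
      Visit rose.
      At rose: go left to lime.
        lime is a leaf — visit lime.
      At rose: go right to fig.
        Visit fig.
        At fig: go left to hop.
          hop is a leaf — visit hop.
        At fig: no right child.
  At teak: go right to kale.
    Visit kale.
    At kale: no left child.
    At kale: go right to fern.
      fern is a leaf — visit fern.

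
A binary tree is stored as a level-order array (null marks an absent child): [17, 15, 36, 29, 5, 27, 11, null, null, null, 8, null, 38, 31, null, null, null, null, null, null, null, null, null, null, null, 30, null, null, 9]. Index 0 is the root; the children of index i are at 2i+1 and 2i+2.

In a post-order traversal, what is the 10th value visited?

11

Post-order visits the left subtree, then the right subtree, then the node.
At 17: go left to 15.
  At 15: go left to 29.
    29 is a leaf — visit 29.
  At 15: go right to 5.
    At 5: no left child.
    At 5: go right to 8.
      8 is a leaf — visit 8.
    Visit 5.
  Visit 15.
At 17: go right to 36.
  At 36: go left to 27.
    At 27: no left child.
    At 27: go right to 38.
      At 38: go left to 30.
        30 is a leaf — visit 30.
      At 38: no right child.
      Visit 38.
    Visit 27.
  At 36: go right to 11.
    At 11: go left to 31.
      At 31: no left child.
      At 31: go right to 9.
        9 is a leaf — visit 9.
      Visit 31.
    At 11: no right child.
    Visit 11.
  Visit 36.
Visit 17.
Full post-order sequence: 29, 8, 5, 15, 30, 38, 27, 9, 31, 11, 36, 17.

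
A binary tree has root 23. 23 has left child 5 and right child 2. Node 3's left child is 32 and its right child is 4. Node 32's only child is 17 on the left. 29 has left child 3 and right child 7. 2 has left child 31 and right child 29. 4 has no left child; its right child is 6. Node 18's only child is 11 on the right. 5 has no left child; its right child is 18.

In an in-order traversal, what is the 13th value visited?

7

In-order visits the left subtree, then the node, then the right subtree.
At 23: go left to 5.
  At 5: no left child.
  Visit 5.
  At 5: go right to 18.
    At 18: no left child.
    Visit 18.
    At 18: go right to 11.
      11 is a leaf — visit 11.
Visit 23.
At 23: go right to 2.
  At 2: go left to 31.
    31 is a leaf — visit 31.
  Visit 2.
  At 2: go right to 29.
    At 29: go left to 3.
      At 3: go left to 32.
        At 32: go left to 17.
          17 is a leaf — visit 17.
        Visit 32.
        At 32: no right child.
      Visit 3.
      At 3: go right to 4.
        At 4: no left child.
        Visit 4.
        At 4: go right to 6.
          6 is a leaf — visit 6.
    Visit 29.
    At 29: go right to 7.
      7 is a leaf — visit 7.
Full in-order sequence: 5, 18, 11, 23, 31, 2, 17, 32, 3, 4, 6, 29, 7.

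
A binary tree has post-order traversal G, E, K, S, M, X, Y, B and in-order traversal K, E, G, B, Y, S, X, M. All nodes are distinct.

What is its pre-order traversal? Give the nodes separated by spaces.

The last element of post-order is the root; it splits in-order into left and right subtrees.
Root B: left subtree has 3 nodes {K, E, G}, right has 4 {Y, S, X, M}.
  Root K: left subtree has 0 nodes { }, right has 2 {E, G}.
    Root E: left subtree has 0 nodes { }, right has 1 {G}.
  Root Y: left subtree has 0 nodes { }, right has 3 {S, X, M}.
    Root X: left subtree has 1 node {S}, right has 1 {M}.

B K E G Y X S M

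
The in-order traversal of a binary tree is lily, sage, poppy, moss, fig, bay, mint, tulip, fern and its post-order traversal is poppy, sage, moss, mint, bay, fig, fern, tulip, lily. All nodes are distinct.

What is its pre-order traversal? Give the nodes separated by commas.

The last element of post-order is the root; it splits in-order into left and right subtrees.
Root lily: left subtree has 0 nodes { }, right has 8 {sage, poppy, moss, fig, bay, mint, tulip, fern}.
  Root tulip: left subtree has 6 nodes {sage, poppy, moss, fig, bay, mint}, right has 1 {fern}.
    Root fig: left subtree has 3 nodes {sage, poppy, moss}, right has 2 {bay, mint}.
      Root moss: left subtree has 2 nodes {sage, poppy}, right has 0 { }.
        Root sage: left subtree has 0 nodes { }, right has 1 {poppy}.
      Root bay: left subtree has 0 nodes { }, right has 1 {mint}.

lily, tulip, fig, moss, sage, poppy, bay, mint, fern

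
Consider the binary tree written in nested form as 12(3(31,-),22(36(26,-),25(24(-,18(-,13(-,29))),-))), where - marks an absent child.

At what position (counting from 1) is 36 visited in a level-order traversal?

5

Level-order visits nodes level by level from the root, left to right within each level.
Level 0: 12
Level 1: 3, 22
Level 2: 31, 36, 25
Level 3: 26, 24
Level 4: 18
Level 5: 13
Level 6: 29
Full level-order sequence: 12, 3, 22, 31, 36, 25, 26, 24, 18, 13, 29.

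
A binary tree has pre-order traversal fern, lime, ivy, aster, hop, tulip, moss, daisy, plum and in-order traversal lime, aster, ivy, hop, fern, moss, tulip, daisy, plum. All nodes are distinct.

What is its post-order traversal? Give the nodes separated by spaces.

The first element of pre-order is the root; it splits in-order into left and right subtrees.
Root fern: left subtree has 4 nodes {lime, aster, ivy, hop}, right has 4 {moss, tulip, daisy, plum}.
  Root lime: left subtree has 0 nodes { }, right has 3 {aster, ivy, hop}.
    Root ivy: left subtree has 1 node {aster}, right has 1 {hop}.
  Root tulip: left subtree has 1 node {moss}, right has 2 {daisy, plum}.
    Root daisy: left subtree has 0 nodes { }, right has 1 {plum}.

aster hop ivy lime moss plum daisy tulip fern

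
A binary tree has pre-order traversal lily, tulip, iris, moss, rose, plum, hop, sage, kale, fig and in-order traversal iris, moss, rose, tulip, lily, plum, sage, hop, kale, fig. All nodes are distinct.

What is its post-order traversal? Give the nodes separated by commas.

The first element of pre-order is the root; it splits in-order into left and right subtrees.
Root lily: left subtree has 4 nodes {iris, moss, rose, tulip}, right has 5 {plum, sage, hop, kale, fig}.
  Root tulip: left subtree has 3 nodes {iris, moss, rose}, right has 0 { }.
    Root iris: left subtree has 0 nodes { }, right has 2 {moss, rose}.
      Root moss: left subtree has 0 nodes { }, right has 1 {rose}.
  Root plum: left subtree has 0 nodes { }, right has 4 {sage, hop, kale, fig}.
    Root hop: left subtree has 1 node {sage}, right has 2 {kale, fig}.
      Root kale: left subtree has 0 nodes { }, right has 1 {fig}.

rose, moss, iris, tulip, sage, fig, kale, hop, plum, lily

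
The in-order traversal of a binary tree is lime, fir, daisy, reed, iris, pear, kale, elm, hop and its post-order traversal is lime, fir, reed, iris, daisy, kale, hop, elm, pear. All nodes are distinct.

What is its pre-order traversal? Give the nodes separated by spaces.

The last element of post-order is the root; it splits in-order into left and right subtrees.
Root pear: left subtree has 5 nodes {lime, fir, daisy, reed, iris}, right has 3 {kale, elm, hop}.
  Root daisy: left subtree has 2 nodes {lime, fir}, right has 2 {reed, iris}.
    Root fir: left subtree has 1 node {lime}, right has 0 { }.
    Root iris: left subtree has 1 node {reed}, right has 0 { }.
  Root elm: left subtree has 1 node {kale}, right has 1 {hop}.

pear daisy fir lime iris reed elm kale hop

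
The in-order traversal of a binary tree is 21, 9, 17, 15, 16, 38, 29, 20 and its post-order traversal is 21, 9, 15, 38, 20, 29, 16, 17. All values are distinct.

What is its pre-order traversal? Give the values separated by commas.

The last element of post-order is the root; it splits in-order into left and right subtrees.
Root 17: left subtree has 2 nodes {21, 9}, right has 5 {15, 16, 38, 29, 20}.
  Root 9: left subtree has 1 node {21}, right has 0 { }.
  Root 16: left subtree has 1 node {15}, right has 3 {38, 29, 20}.
    Root 29: left subtree has 1 node {38}, right has 1 {20}.

17, 9, 21, 16, 15, 29, 38, 20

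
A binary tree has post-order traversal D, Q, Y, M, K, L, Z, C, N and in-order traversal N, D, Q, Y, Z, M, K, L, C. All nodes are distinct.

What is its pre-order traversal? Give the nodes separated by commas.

N, C, Z, Y, Q, D, L, K, M

The last element of post-order is the root; it splits in-order into left and right subtrees.
Root N: left subtree has 0 nodes { }, right has 8 {D, Q, Y, Z, M, K, L, C}.
  Root C: left subtree has 7 nodes {D, Q, Y, Z, M, K, L}, right has 0 { }.
    Root Z: left subtree has 3 nodes {D, Q, Y}, right has 3 {M, K, L}.
      Root Y: left subtree has 2 nodes {D, Q}, right has 0 { }.
        Root Q: left subtree has 1 node {D}, right has 0 { }.
      Root L: left subtree has 2 nodes {M, K}, right has 0 { }.
        Root K: left subtree has 1 node {M}, right has 0 { }.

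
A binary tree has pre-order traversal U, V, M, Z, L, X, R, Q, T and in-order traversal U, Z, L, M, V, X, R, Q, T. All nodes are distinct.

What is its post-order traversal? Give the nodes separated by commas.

The first element of pre-order is the root; it splits in-order into left and right subtrees.
Root U: left subtree has 0 nodes { }, right has 8 {Z, L, M, V, X, R, Q, T}.
  Root V: left subtree has 3 nodes {Z, L, M}, right has 4 {X, R, Q, T}.
    Root M: left subtree has 2 nodes {Z, L}, right has 0 { }.
      Root Z: left subtree has 0 nodes { }, right has 1 {L}.
    Root X: left subtree has 0 nodes { }, right has 3 {R, Q, T}.
      Root R: left subtree has 0 nodes { }, right has 2 {Q, T}.
        Root Q: left subtree has 0 nodes { }, right has 1 {T}.

L, Z, M, T, Q, R, X, V, U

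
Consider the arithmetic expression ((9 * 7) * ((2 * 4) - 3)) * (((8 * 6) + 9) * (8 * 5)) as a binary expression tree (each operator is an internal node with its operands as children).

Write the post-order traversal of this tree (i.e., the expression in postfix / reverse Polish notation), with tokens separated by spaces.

Post-order on an expression tree gives postfix notation: for each operator, emit left operand, right operand, then the operator.

9 7 * 2 4 * 3 - * 8 6 * 9 + 8 5 * * *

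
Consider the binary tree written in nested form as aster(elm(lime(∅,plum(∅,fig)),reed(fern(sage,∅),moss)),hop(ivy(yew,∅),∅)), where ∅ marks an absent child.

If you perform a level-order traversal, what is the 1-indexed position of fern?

Level-order visits nodes level by level from the root, left to right within each level.
Level 0: aster
Level 1: elm, hop
Level 2: lime, reed, ivy
Level 3: plum, fern, moss, yew
Level 4: fig, sage
Full level-order sequence: aster, elm, hop, lime, reed, ivy, plum, fern, moss, yew, fig, sage.

8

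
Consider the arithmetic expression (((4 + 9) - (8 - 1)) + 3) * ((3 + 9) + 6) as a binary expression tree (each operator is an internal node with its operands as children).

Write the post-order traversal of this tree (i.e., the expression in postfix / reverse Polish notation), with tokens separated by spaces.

4 9 + 8 1 - - 3 + 3 9 + 6 + *

Post-order on an expression tree gives postfix notation: for each operator, emit left operand, right operand, then the operator.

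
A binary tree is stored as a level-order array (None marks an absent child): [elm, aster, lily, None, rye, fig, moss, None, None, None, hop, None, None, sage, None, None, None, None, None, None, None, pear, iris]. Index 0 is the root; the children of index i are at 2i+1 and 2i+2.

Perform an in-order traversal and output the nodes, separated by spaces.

In-order visits the left subtree, then the node, then the right subtree.
At elm: go left to aster.
  At aster: no left child.
  Visit aster.
  At aster: go right to rye.
    At rye: no left child.
    Visit rye.
    At rye: go right to hop.
      At hop: go left to pear.
        pear is a leaf — visit pear.
      Visit hop.
      At hop: go right to iris.
        iris is a leaf — visit iris.
Visit elm.
At elm: go right to lily.
  At lily: go left to fig.
    fig is a leaf — visit fig.
  Visit lily.
  At lily: go right to moss.
    At moss: go left to sage.
      sage is a leaf — visit sage.
    Visit moss.
    At moss: no right child.

aster rye pear hop iris elm fig lily sage moss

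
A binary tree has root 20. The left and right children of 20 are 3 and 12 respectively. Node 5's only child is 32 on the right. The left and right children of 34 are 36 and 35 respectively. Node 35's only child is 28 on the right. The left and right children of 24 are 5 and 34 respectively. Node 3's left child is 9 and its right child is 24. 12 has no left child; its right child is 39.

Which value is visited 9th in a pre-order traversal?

Pre-order visits the node, then its left subtree, then its right subtree.
Visit 20.
At 20: go left to 3.
  Visit 3.
  At 3: go left to 9.
    9 is a leaf — visit 9.
  At 3: go right to 24.
    Visit 24.
    At 24: go left to 5.
      Visit 5.
      At 5: no left child.
      At 5: go right to 32.
        32 is a leaf — visit 32.
    At 24: go right to 34.
      Visit 34.
      At 34: go left to 36.
        36 is a leaf — visit 36.
      At 34: go right to 35.
        Visit 35.
        At 35: no left child.
        At 35: go right to 28.
          28 is a leaf — visit 28.
At 20: go right to 12.
  Visit 12.
  At 12: no left child.
  At 12: go right to 39.
    39 is a leaf — visit 39.
Full pre-order sequence: 20, 3, 9, 24, 5, 32, 34, 36, 35, 28, 12, 39.

35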